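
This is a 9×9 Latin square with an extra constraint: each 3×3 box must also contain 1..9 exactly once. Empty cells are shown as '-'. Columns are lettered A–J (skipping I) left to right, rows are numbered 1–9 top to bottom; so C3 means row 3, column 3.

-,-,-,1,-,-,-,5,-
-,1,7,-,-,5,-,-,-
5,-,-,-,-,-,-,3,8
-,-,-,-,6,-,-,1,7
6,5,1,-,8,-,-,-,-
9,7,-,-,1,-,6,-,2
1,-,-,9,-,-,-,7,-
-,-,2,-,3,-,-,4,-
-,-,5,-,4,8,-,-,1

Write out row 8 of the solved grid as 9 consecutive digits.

862731945

H5 = 9 (sole candidate).
H6 = 8 (sole candidate).
G3 = 1 (hidden single in row 3).
F4 = 9 (hidden single in row 4).
D6 = 5 (hidden single in row 6).
G4 = 5 (hidden single in row 4).
F8 = 1: in row 8, 1 can only go here (every other open cell in that row sees a 1).
J8 = 5: in row 8, 5 can only go here (every other open cell in that row sees a 5).
E7 = 5 (hidden single in row 7).
D2 = 8 (hidden single in column 4).
A2 = 3 (hidden single in row 2).
A9 = 7 (sole candidate).
A8 = 8: row 8 has {1,2,3,4,5}; col 1 has {1,3,5,6,7,9}; box has {1,2,5,7} → only 8 remains.
G8 = 9: row 8 has {1,2,3,4,5,8}; col 7 has {1,5,6}; box has {1,4,5,7} → only 9 remains.
B8 = 6: row 8 has {1,2,3,4,5,8,9}; col 2 has {1,5,7}; box has {1,2,5,7,8} → only 6 remains.
D8 = 7: row 8 has {1,2,3,4,5,6,8,9}; col 4 has {1,5,8,9}; box has {1,3,4,5,8,9} → only 7 remains.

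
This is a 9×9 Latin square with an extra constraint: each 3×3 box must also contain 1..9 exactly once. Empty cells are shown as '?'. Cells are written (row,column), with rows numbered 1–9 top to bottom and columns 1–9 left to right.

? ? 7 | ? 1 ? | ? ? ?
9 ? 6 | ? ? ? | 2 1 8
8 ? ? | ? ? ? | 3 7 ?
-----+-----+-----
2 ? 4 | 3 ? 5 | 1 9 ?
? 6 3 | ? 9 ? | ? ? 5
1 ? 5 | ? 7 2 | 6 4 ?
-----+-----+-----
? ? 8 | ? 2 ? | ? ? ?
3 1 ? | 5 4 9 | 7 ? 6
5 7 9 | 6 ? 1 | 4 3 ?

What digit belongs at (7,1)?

6

(1,1) = 4: row 1 has {1,7}; col 1 has {1,2,3,5,8,9}; box has {6,7,8,9} → only 4 remains.
(1,9) = 9: row 1 has {1,4,7}; col 9 has {5,6,8}; box has {1,2,3,7,8} → only 9 remains.
(3,9) = 4: row 3 has {3,7,8}; col 9 has {5,6,8,9}; box has {1,2,3,7,8,9} → only 4 remains.
(4,2) = 8: row 4 has {1,2,3,4,5,9}; col 2 has {1,6,7}; box has {1,2,3,4,5,6} → only 8 remains.
(4,5) = 6: row 4 has {1,2,3,4,5,8,9}; col 5 has {1,2,4,7,9}; box has {2,3,5,7,9} → only 6 remains.
(4,9) = 7: row 4 has {1,2,3,4,5,6,8,9}; col 9 has {4,5,6,8,9}; box has {1,4,5,6,9} → only 7 remains.
(5,1) = 7: row 5 has {3,5,6,9}; col 1 has {1,2,3,4,5,8,9}; box has {1,2,3,4,5,6,8} → only 7 remains.
(5,7) = 8: row 5 has {3,5,6,7,9}; col 7 has {1,2,3,4,6,7}; box has {1,4,5,6,7,9} → only 8 remains.
(5,8) = 2: row 5 has {3,5,6,7,8,9}; col 8 has {1,3,4,7,9}; box has {1,4,5,6,7,8,9} → only 2 remains.
(6,2) = 9: row 6 has {1,2,4,5,6,7}; col 2 has {1,6,7,8}; box has {1,2,3,4,5,6,7,8} → only 9 remains.
(6,4) = 8: row 6 has {1,2,4,5,6,7,9}; col 4 has {3,5,6}; box has {2,3,5,6,7,9} → only 8 remains.
(6,9) = 3: row 6 has {1,2,4,5,6,7,8,9}; col 9 has {4,5,6,7,8,9}; box has {1,2,4,5,6,7,8,9} → only 3 remains.
(7,1) = 6: row 7 has {2,8}; col 1 has {1,2,3,4,5,7,8,9}; box has {1,3,5,7,8,9} → only 6 remains.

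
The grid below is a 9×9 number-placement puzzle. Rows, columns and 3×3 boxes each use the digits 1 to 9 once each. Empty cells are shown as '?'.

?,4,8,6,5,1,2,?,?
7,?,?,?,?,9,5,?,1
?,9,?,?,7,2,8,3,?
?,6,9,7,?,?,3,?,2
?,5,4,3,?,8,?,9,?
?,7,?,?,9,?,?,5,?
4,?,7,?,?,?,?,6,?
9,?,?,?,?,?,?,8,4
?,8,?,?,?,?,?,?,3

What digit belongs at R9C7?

7

R1C1 = 3: row 1 has {1,2,4,5,6,8}; col 1 has {4,7,9}; box has {4,7,8,9} → only 3 remains.
R1C8 = 7: row 1 has {1,2,3,4,5,6,8}; col 8 has {3,5,6,8,9}; box has {1,2,3,5,8} → only 7 remains.
R1C9 = 9: row 1 has {1,2,3,4,5,6,7,8}; col 9 has {1,2,3,4}; box has {1,2,3,5,7,8} → only 9 remains.
R2C2 = 2: row 2 has {1,5,7,9}; col 2 has {4,5,6,7,8,9}; box has {3,4,7,8,9} → only 2 remains.
R2C3 = 6: row 2 has {1,2,5,7,9}; col 3 has {4,7,8,9}; box has {2,3,4,7,8,9} → only 6 remains.
R2C8 = 4: row 2 has {1,2,5,6,7,9}; col 8 has {3,5,6,7,8,9}; box has {1,2,3,5,7,8,9} → only 4 remains.
R3C4 = 4: row 3 has {2,3,7,8,9}; col 4 has {3,6,7}; box has {1,2,5,6,7,9} → only 4 remains.
R3C9 = 6: row 3 has {2,3,4,7,8,9}; col 9 has {1,2,3,4,9}; box has {1,2,3,4,5,7,8,9} → only 6 remains.
R4C8 = 1: row 4 has {2,3,6,7,9}; col 8 has {3,4,5,6,7,8,9}; box has {2,3,5,9} → only 1 remains.
R5C9 = 7: row 5 has {3,4,5,8,9}; col 9 has {1,2,3,4,6,9}; box has {1,2,3,5,9} → only 7 remains.
R6C9 = 8: row 6 has {5,7,9}; col 9 has {1,2,3,4,6,7,9}; box has {1,2,3,5,7,9} → only 8 remains.
R7C9 = 5: row 7 has {4,6,7}; col 9 has {1,2,3,4,6,7,8,9}; box has {3,4,6,8} → only 5 remains.
R9C8 = 2: row 9 has {3,8}; col 8 has {1,3,4,5,6,7,8,9}; box has {3,4,5,6,8} → only 2 remains.
R2C4 = 8: row 2 has {1,2,4,5,6,7,9}; col 4 has {3,4,6,7}; box has {1,2,4,5,6,7,9} → only 8 remains.
R2C5 = 3: row 2 has {1,2,4,5,6,7,8,9}; col 5 has {5,7,9}; box has {1,2,4,5,6,7,8,9} → only 3 remains.
R4C1 = 8: row 4 has {1,2,3,6,7,9}; col 1 has {3,4,7,9}; box has {4,5,6,7,9} → only 8 remains.
R4C5 = 4: row 4 has {1,2,3,6,7,8,9}; col 5 has {3,5,7,9}; box has {3,7,8,9} → only 4 remains.
R4C6 = 5: row 4 has {1,2,3,4,6,7,8,9}; col 6 has {1,2,8,9}; box has {3,4,7,8,9} → only 5 remains.
R5C7 = 6: row 5 has {3,4,5,7,8,9}; col 7 has {2,3,5,8}; box has {1,2,3,5,7,8,9} → only 6 remains.
R6C6 = 6: row 6 has {5,7,8,9}; col 6 has {1,2,5,8,9}; box has {3,4,5,7,8,9} → only 6 remains.
R6C7 = 4: row 6 has {5,6,7,8,9}; col 7 has {2,3,5,6,8}; box has {1,2,3,5,6,7,8,9} → only 4 remains.
R7C6 = 3: row 7 has {4,5,6,7}; col 6 has {1,2,5,6,8,9}; box has {} → only 3 remains.
R8C6 = 7: row 8 has {4,8,9}; col 6 has {1,2,3,5,6,8,9}; box has {3} → only 7 remains.
R8C7 = 1: row 8 has {4,7,8,9}; col 7 has {2,3,4,5,6,8}; box has {2,3,4,5,6,8} → only 1 remains.
R9C6 = 4: row 9 has {2,3,8}; col 6 has {1,2,3,5,6,7,8,9}; box has {3,7} → only 4 remains.
R7C2 = 1: row 7 has {3,4,5,6,7}; col 2 has {2,4,5,6,7,8,9}; box has {4,7,8,9} → only 1 remains.
R7C7 = 9: row 7 has {1,3,4,5,6,7}; col 7 has {1,2,3,4,5,6,8}; box has {1,2,3,4,5,6,8} → only 9 remains.
R8C2 = 3: row 8 has {1,4,7,8,9}; col 2 has {1,2,4,5,6,7,8,9}; box has {1,4,7,8,9} → only 3 remains.
R9C3 = 5: row 9 has {2,3,4,8}; col 3 has {4,6,7,8,9}; box has {1,3,4,7,8,9} → only 5 remains.
R9C7 = 7: row 9 has {2,3,4,5,8}; col 7 has {1,2,3,4,5,6,8,9}; box has {1,2,3,4,5,6,8,9} → only 7 remains.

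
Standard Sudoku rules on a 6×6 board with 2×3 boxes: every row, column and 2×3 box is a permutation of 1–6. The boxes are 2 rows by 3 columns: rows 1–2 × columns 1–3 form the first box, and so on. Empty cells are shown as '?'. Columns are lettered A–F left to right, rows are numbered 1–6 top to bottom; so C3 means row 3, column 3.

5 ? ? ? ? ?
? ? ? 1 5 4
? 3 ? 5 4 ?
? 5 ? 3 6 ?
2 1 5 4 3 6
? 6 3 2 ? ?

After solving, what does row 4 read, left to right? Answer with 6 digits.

D1 = 6: row 1 has {5}; col 4 has {1,2,3,4,5}; box has {1,4,5} → only 6 remains.
E1 = 2: row 1 has {5,6}; col 5 has {3,4,5,6}; box has {1,4,5,6} → only 2 remains.
F1 = 3: row 1 has {2,5,6}; col 6 has {4,6}; box has {1,2,4,5,6} → only 3 remains.
B2 = 2: row 2 has {1,4,5}; col 2 has {1,3,5,6}; box has {5} → only 2 remains.
C2 = 6: row 2 has {1,2,4,5}; col 3 has {3,5}; box has {2,5} → only 6 remains.
A6 = 4: row 6 has {2,3,6}; col 1 has {2,5}; box has {1,2,3,5,6} → only 4 remains.
E6 = 1: row 6 has {2,3,4,6}; col 5 has {2,3,4,5,6}; box has {2,3,4,6} → only 1 remains.
F6 = 5: row 6 has {1,2,3,4,6}; col 6 has {3,4,6}; box has {1,2,3,4,6} → only 5 remains.
B1 = 4: row 1 has {2,3,5,6}; col 2 has {1,2,3,5,6}; box has {2,5,6} → only 4 remains.
C1 = 1: row 1 has {2,3,4,5,6}; col 3 has {3,5,6}; box has {2,4,5,6} → only 1 remains.
A2 = 3: row 2 has {1,2,4,5,6}; col 1 has {2,4,5}; box has {1,2,4,5,6} → only 3 remains.
C3 = 2: row 3 has {3,4,5}; col 3 has {1,3,5,6}; box has {3,5} → only 2 remains.
F3 = 1: row 3 has {2,3,4,5}; col 6 has {3,4,5,6}; box has {3,4,5,6} → only 1 remains.
A4 = 1: row 4 has {3,5,6}; col 1 has {2,3,4,5}; box has {2,3,5} → only 1 remains.
C4 = 4: row 4 has {1,3,5,6}; col 3 has {1,2,3,5,6}; box has {1,2,3,5} → only 4 remains.
F4 = 2: row 4 has {1,3,4,5,6}; col 6 has {1,3,4,5,6}; box has {1,3,4,5,6} → only 2 remains.

154362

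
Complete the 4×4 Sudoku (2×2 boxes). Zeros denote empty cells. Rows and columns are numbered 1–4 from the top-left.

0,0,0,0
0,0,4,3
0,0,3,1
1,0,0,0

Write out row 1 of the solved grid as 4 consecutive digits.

row 1, column 4 = 2: row 1 has {}; col 4 has {1,3}; box has {3,4} → only 2 remains.
row 2, column 1 = 2: row 2 has {3,4}; col 1 has {1}; box has {} → only 2 remains.
row 2, column 2 = 1: row 2 has {2,3,4}; col 2 has {}; box has {2} → only 1 remains.
row 3, column 1 = 4: row 3 has {1,3}; col 1 has {1,2}; box has {1} → only 4 remains.
row 3, column 2 = 2: row 3 has {1,3,4}; col 2 has {1}; box has {1,4} → only 2 remains.
row 4, column 2 = 3: row 4 has {1}; col 2 has {1,2}; box has {1,2,4} → only 3 remains.
row 4, column 3 = 2: row 4 has {1,3}; col 3 has {3,4}; box has {1,3} → only 2 remains.
row 4, column 4 = 4: row 4 has {1,2,3}; col 4 has {1,2,3}; box has {1,2,3} → only 4 remains.
row 1, column 1 = 3: row 1 has {2}; col 1 has {1,2,4}; box has {1,2} → only 3 remains.
row 1, column 2 = 4: row 1 has {2,3}; col 2 has {1,2,3}; box has {1,2,3} → only 4 remains.
row 1, column 3 = 1: row 1 has {2,3,4}; col 3 has {2,3,4}; box has {2,3,4} → only 1 remains.

3412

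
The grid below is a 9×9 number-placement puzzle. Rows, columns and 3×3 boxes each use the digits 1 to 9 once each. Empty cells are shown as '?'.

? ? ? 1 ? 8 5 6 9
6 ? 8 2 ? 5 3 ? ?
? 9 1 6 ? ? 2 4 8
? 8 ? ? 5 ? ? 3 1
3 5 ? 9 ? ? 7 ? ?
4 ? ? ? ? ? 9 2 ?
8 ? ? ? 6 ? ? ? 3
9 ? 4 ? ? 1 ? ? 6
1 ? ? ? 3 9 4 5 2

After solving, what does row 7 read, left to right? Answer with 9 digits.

825764193

row 2, column 9 = 7 (sole candidate).
row 3, column 5 = 7 (sole candidate).
row 3, column 6 = 3 (sole candidate).
row 4, column 7 = 6 (sole candidate).
row 5, column 8 = 8 (sole candidate).
row 5, column 9 = 4 (sole candidate).
row 6, column 9 = 5 (sole candidate).
row 7, column 7 = 1: row 7 has {3,6,8}; col 7 has {2,3,4,5,6,7,9}; box has {2,3,4,5,6} → only 1 remains.
row 8, column 7 = 8 (sole candidate).
row 8, column 8 = 7 (sole candidate).
row 1, column 5 = 4 (sole candidate).
row 2, column 2 = 4 (sole candidate).
row 2, column 5 = 9 (sole candidate).
row 2, column 8 = 1 (sole candidate).
row 3, column 1 = 5 (sole candidate).
row 7, column 8 = 9: row 7 has {1,3,6,8}; col 8 has {1,2,3,4,5,6,7,8}; box has {1,2,3,4,5,6,7,8} → only 9 remains.
row 8, column 4 = 5 (sole candidate).
row 8, column 5 = 2 (sole candidate).
row 5, column 5 = 1 (sole candidate).
row 6, column 5 = 8 (sole candidate).
row 8, column 2 = 3 (sole candidate).
row 1, column 3 = 3 (hidden single in row 1).
row 4, column 3 = 9 (hidden single in row 4).
row 6, column 2 = 1 (hidden single in row 6).
row 6, column 4 = 3 (hidden single in row 6).
row 7, column 3 = 5: in row 7, 5 can only go here (every other open cell in that row sees a 5).
row 7, column 2 = 2: in row 7, 2 can only go here (every other open cell in that row sees a 2).
row 1, column 2 = 7 (sole candidate).
row 9, column 2 = 6 (sole candidate).
row 9, column 3 = 7 (sole candidate).
row 9, column 4 = 8 (sole candidate).
row 1, column 1 = 2 (sole candidate).
row 4, column 1 = 7 (sole candidate).
row 4, column 4 = 4 (sole candidate).
row 4, column 6 = 2 (sole candidate).
row 5, column 6 = 6 (sole candidate).
row 6, column 3 = 6 (sole candidate).
row 6, column 6 = 7 (sole candidate).
row 7, column 4 = 7: row 7 has {1,2,3,5,6,8,9}; col 4 has {1,2,3,4,5,6,8,9}; box has {1,2,3,5,6,8,9} → only 7 remains.
row 7, column 6 = 4: row 7 has {1,2,3,5,6,7,8,9}; col 6 has {1,2,3,5,6,7,8,9}; box has {1,2,3,5,6,7,8,9} → only 4 remains.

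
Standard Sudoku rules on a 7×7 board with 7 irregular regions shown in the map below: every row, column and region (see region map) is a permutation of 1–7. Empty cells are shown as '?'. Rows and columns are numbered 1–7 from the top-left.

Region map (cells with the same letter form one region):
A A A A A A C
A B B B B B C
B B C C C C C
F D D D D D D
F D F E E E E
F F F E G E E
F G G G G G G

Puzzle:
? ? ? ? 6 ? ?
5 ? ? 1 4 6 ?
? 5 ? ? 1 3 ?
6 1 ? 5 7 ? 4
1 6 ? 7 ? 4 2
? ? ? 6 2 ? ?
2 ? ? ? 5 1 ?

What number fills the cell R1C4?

R2C7 = 7: row 2 has {1,4,5,6}; col 7 has {2,4}; region has {1,3} → only 7 remains.
R3C1 = 7: row 3 has {1,3,5}; col 1 has {1,2,5,6}; region has {1,4,5,6} → only 7 remains.
R3C7 = 6: row 3 has {1,3,5,7}; col 7 has {2,4,7}; region has {1,3,7} → only 6 remains.
R4C6 = 2: row 4 has {1,4,5,6,7}; col 6 has {1,3,4,6}; region has {1,4,5,6,7} → only 2 remains.
R5C5 = 3: row 5 has {1,2,4,6,7}; col 5 has {1,2,4,5,6,7}; region has {2,4,6,7} → only 3 remains.
R6C6 = 5: row 6 has {2,6}; col 6 has {1,2,3,4,6}; region has {2,3,4,6,7} → only 5 remains.
R6C7 = 1: row 6 has {2,5,6}; col 7 has {2,4,6,7}; region has {2,3,4,5,6,7} → only 1 remains.
R7C7 = 3: row 7 has {1,2,5}; col 7 has {1,2,4,6,7}; region has {1,2,5} → only 3 remains.
R1C6 = 7: row 1 has {6}; col 6 has {1,2,3,4,5,6}; region has {5,6} → only 7 remains.
R1C7 = 5: row 1 has {6,7}; col 7 has {1,2,3,4,6,7}; region has {1,3,6,7} → only 5 remains.
R4C3 = 3: row 4 has {1,2,4,5,6,7}; col 3 has {}; region has {1,2,4,5,6,7} → only 3 remains.
R5C3 = 5: row 5 has {1,2,3,4,6,7}; col 3 has {3}; region has {1,2,6} → only 5 remains.
R7C4 = 4: row 7 has {1,2,3,5}; col 4 has {1,5,6,7}; region has {1,2,3,5} → only 4 remains.
R2C3 = 2: row 2 has {1,4,5,6,7}; col 3 has {3,5}; region has {1,4,5,6,7} → only 2 remains.
R3C3 = 4: row 3 has {1,3,5,6,7}; col 3 has {2,3,5}; region has {1,3,5,6,7} → only 4 remains.
R3C4 = 2: row 3 has {1,3,4,5,6,7}; col 4 has {1,4,5,6,7}; region has {1,3,4,5,6,7} → only 2 remains.
R6C3 = 7: row 6 has {1,2,5,6}; col 3 has {2,3,4,5}; region has {1,2,5,6} → only 7 remains.
R7C2 = 7: row 7 has {1,2,3,4,5}; col 2 has {1,5,6}; region has {1,2,3,4,5} → only 7 remains.
R7C3 = 6: row 7 has {1,2,3,4,5,7}; col 3 has {2,3,4,5,7}; region has {1,2,3,4,5,7} → only 6 remains.
R1C3 = 1: row 1 has {5,6,7}; col 3 has {2,3,4,5,6,7}; region has {5,6,7} → only 1 remains.
R1C4 = 3: row 1 has {1,5,6,7}; col 4 has {1,2,4,5,6,7}; region has {1,5,6,7} → only 3 remains.

3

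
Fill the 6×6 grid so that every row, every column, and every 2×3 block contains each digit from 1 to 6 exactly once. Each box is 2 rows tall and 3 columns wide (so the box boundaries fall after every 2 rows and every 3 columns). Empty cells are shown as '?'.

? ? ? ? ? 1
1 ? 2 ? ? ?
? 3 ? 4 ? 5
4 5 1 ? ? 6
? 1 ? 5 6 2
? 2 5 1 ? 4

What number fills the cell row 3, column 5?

row 2, column 6 = 3: row 2 has {1,2}; col 6 has {1,2,4,5,6}; box has {1} → only 3 remains.
row 3, column 3 = 6: row 3 has {3,4,5}; col 3 has {1,2,5}; box has {1,3,4,5} → only 6 remains.
row 5, column 1 = 3: row 5 has {1,2,5,6}; col 1 has {1,4}; box has {1,2,5} → only 3 remains.
row 5, column 3 = 4: row 5 has {1,2,3,5,6}; col 3 has {1,2,5,6}; box has {1,2,3,5} → only 4 remains.
row 6, column 1 = 6: row 6 has {1,2,4,5}; col 1 has {1,3,4}; box has {1,2,3,4,5} → only 6 remains.
row 6, column 5 = 3: row 6 has {1,2,4,5,6}; col 5 has {6}; box has {1,2,4,5,6} → only 3 remains.
row 1, column 1 = 5: row 1 has {1}; col 1 has {1,3,4,6}; box has {1,2} → only 5 remains.
row 1, column 3 = 3: row 1 has {1,5}; col 3 has {1,2,4,5,6}; box has {1,2,5} → only 3 remains.
row 2, column 4 = 6: row 2 has {1,2,3}; col 4 has {1,4,5}; box has {1,3} → only 6 remains.
row 3, column 1 = 2: row 3 has {3,4,5,6}; col 1 has {1,3,4,5,6}; box has {1,3,4,5,6} → only 2 remains.
row 3, column 5 = 1: row 3 has {2,3,4,5,6}; col 5 has {3,6}; box has {4,5,6} → only 1 remains.

1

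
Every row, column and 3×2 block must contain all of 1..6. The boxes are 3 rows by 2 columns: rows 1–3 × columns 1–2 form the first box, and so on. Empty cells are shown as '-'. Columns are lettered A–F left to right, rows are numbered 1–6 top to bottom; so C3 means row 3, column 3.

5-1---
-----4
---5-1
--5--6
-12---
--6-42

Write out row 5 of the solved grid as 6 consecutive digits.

F1 = 3: row 1 has {1,5}; col 6 has {1,2,4,6}; box has {1,4} → only 3 remains.
C2 = 3: row 2 has {4}; col 3 has {1,2,5,6}; box has {1,5} → only 3 remains.
C3 = 4: row 3 has {1,5}; col 3 has {1,2,3,5,6}; box has {1,3,5} → only 4 remains.
F5 = 5: row 5 has {1,2}; col 6 has {1,2,3,4,6}; box has {2,4,6} → only 5 remains.
A6 = 3: row 6 has {2,4,6}; col 1 has {5}; box has {1} → only 3 remains.
B6 = 5: row 6 has {2,3,4,6}; col 2 has {1}; box has {1,3} → only 5 remains.
D6 = 1: row 6 has {2,3,4,5,6}; col 4 has {5}; box has {2,5,6} → only 1 remains.
E5 = 3: row 5 has {1,2,5}; col 5 has {4}; box has {2,4,5,6} → only 3 remains.
E4 = 1: row 4 has {5,6}; col 5 has {3,4}; box has {2,3,4,5,6} → only 1 remains.
D5 = 4: row 5 has {1,2,3,5}; col 4 has {1,5}; box has {1,2,5,6} → only 4 remains.
D4 = 3: row 4 has {1,5,6}; col 4 has {1,4,5}; box has {1,2,4,5,6} → only 3 remains.
A5 = 6: row 5 has {1,2,3,4,5}; col 1 has {3,5}; box has {1,3,5} → only 6 remains.

612435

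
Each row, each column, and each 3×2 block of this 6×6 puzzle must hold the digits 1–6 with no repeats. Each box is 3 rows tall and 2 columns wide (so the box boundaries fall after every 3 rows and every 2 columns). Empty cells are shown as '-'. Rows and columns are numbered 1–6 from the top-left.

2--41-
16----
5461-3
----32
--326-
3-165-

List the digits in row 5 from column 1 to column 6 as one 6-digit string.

453261

row 1, column 2 = 3 (sole candidate).
row 1, column 3 = 5 (sole candidate).
row 1, column 6 = 6 (sole candidate).
row 2, column 3 = 2 (sole candidate).
row 2, column 4 = 3 (sole candidate).
row 2, column 5 = 4 (sole candidate).
row 2, column 6 = 5 (sole candidate).
row 3, column 5 = 2 (sole candidate).
row 4, column 3 = 4 (sole candidate).
row 4, column 4 = 5 (sole candidate).
row 5, column 1 = 4: row 5 has {2,3,6}; col 1 has {1,2,3,5}; box has {3} → only 4 remains.
row 5, column 6 = 1: row 5 has {2,3,4,6}; col 6 has {2,3,5,6}; box has {2,3,5,6} → only 1 remains.
row 6, column 2 = 2 (sole candidate).
row 6, column 6 = 4 (sole candidate).
row 4, column 1 = 6 (sole candidate).
row 4, column 2 = 1 (sole candidate).
row 5, column 2 = 5: row 5 has {1,2,3,4,6}; col 2 has {1,2,3,4,6}; box has {1,2,3,4,6} → only 5 remains.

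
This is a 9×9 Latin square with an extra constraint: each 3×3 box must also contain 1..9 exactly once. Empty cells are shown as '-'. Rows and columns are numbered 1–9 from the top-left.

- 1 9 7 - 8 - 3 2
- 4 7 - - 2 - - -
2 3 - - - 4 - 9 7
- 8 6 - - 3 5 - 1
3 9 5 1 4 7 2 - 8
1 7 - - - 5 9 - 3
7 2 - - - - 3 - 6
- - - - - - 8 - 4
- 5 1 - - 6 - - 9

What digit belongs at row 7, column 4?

8

row 2, column 9 = 5 (sole candidate).
row 3, column 3 = 8 (sole candidate).
row 4, column 1 = 4 (sole candidate).
row 4, column 8 = 7 (sole candidate).
row 5, column 8 = 6 (sole candidate).
row 6, column 3 = 2 (sole candidate).
row 6, column 8 = 4 (sole candidate).
row 7, column 3 = 4 (sole candidate).
row 8, column 2 = 6 (sole candidate).
row 8, column 3 = 3 (sole candidate).
row 9, column 1 = 8 (sole candidate).
row 9, column 7 = 7 (sole candidate).
row 9, column 8 = 2 (sole candidate).
row 2, column 1 = 6 (sole candidate).
row 2, column 7 = 1 (sole candidate).
row 2, column 8 = 8 (sole candidate).
row 3, column 7 = 6 (sole candidate).
row 8, column 1 = 9 (sole candidate).
row 8, column 6 = 1 (sole candidate).
row 8, column 8 = 5 (sole candidate).
row 9, column 5 = 3 (sole candidate).
row 1, column 1 = 5 (sole candidate).
row 1, column 5 = 6 (sole candidate).
row 1, column 7 = 4 (sole candidate).
row 2, column 5 = 9 (sole candidate).
row 3, column 4 = 5 (sole candidate).
row 3, column 5 = 1 (sole candidate).
row 4, column 5 = 2 (sole candidate).
row 6, column 5 = 8 (sole candidate).
row 7, column 5 = 5 (sole candidate).
row 7, column 6 = 9 (sole candidate).
row 7, column 8 = 1 (sole candidate).
row 8, column 4 = 2 (sole candidate).
row 8, column 5 = 7 (sole candidate).
row 9, column 4 = 4 (sole candidate).
row 2, column 4 = 3 (sole candidate).
row 4, column 4 = 9 (sole candidate).
row 6, column 4 = 6 (sole candidate).
row 7, column 4 = 8: row 7 has {1,2,3,4,5,6,7,9}; col 4 has {1,2,3,4,5,6,7,9}; box has {1,2,3,4,5,6,7,9} → only 8 remains.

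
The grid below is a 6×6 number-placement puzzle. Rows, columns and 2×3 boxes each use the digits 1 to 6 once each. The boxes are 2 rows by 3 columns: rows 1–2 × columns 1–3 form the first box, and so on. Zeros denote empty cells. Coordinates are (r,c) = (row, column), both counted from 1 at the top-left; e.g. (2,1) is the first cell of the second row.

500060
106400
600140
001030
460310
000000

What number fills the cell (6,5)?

(1,4) = 2 (sole candidate).
(2,5) = 5 (sole candidate).
(2,6) = 3 (sole candidate).
(4,1) = 2 (sole candidate).
(6,1) = 3 (sole candidate).
(6,5) = 2: row 6 has {3}; col 5 has {1,3,4,5,6}; box has {1,3} → only 2 remains.

2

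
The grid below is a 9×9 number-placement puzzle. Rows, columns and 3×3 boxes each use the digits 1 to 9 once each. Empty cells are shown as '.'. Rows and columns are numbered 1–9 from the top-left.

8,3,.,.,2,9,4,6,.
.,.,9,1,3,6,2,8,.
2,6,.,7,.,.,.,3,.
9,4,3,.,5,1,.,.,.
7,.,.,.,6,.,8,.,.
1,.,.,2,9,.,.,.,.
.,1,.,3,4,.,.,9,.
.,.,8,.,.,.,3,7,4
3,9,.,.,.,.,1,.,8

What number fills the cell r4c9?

6

r1c4 = 5: row 1 has {2,3,4,6,8,9}; col 4 has {1,2,3,7}; box has {1,2,3,6,7,9} → only 5 remains.
r3c5 = 8: row 3 has {2,3,6,7}; col 5 has {2,3,4,5,6,9}; box has {1,2,3,5,6,7,9} → only 8 remains.
r3c6 = 4: row 3 has {2,3,6,7,8}; col 6 has {1,6,9}; box has {1,2,3,5,6,7,8,9} → only 4 remains.
r4c4 = 8: row 4 has {1,3,4,5,9}; col 4 has {1,2,3,5,7}; box has {1,2,5,6,9} → only 8 remains.
r4c8 = 2: row 4 has {1,3,4,5,8,9}; col 8 has {3,6,7,8,9}; box has {8} → only 2 remains.
r5c4 = 4: row 5 has {6,7,8}; col 4 has {1,2,3,5,7,8}; box has {1,2,5,6,8,9} → only 4 remains.
r5c6 = 3: row 5 has {4,6,7,8}; col 6 has {1,4,6,9}; box has {1,2,4,5,6,8,9} → only 3 remains.
r6c6 = 7: row 6 has {1,2,9}; col 6 has {1,3,4,6,9}; box has {1,2,3,4,5,6,8,9} → only 7 remains.
r8c5 = 1: row 8 has {3,4,7,8}; col 5 has {2,3,4,5,6,8,9}; box has {3,4} → only 1 remains.
r9c4 = 6: row 9 has {1,3,8,9}; col 4 has {1,2,3,4,5,7,8}; box has {1,3,4} → only 6 remains.
r9c5 = 7: row 9 has {1,3,6,8,9}; col 5 has {1,2,3,4,5,6,8,9}; box has {1,3,4,6} → only 7 remains.
r9c8 = 5: row 9 has {1,3,6,7,8,9}; col 8 has {2,3,6,7,8,9}; box has {1,3,4,7,8,9} → only 5 remains.
r5c8 = 1: row 5 has {3,4,6,7,8}; col 8 has {2,3,5,6,7,8,9}; box has {2,8} → only 1 remains.
r6c8 = 4: row 6 has {1,2,7,9}; col 8 has {1,2,3,5,6,7,8,9}; box has {1,2,8} → only 4 remains.
r7c7 = 6: row 7 has {1,3,4,9}; col 7 has {1,2,3,4,8}; box has {1,3,4,5,7,8,9} → only 6 remains.
r7c9 = 2: row 7 has {1,3,4,6,9}; col 9 has {4,8}; box has {1,3,4,5,6,7,8,9} → only 2 remains.
r8c4 = 9: row 8 has {1,3,4,7,8}; col 4 has {1,2,3,4,5,6,7,8}; box has {1,3,4,6,7} → only 9 remains.
r9c6 = 2: row 9 has {1,3,5,6,7,8,9}; col 6 has {1,3,4,6,7,9}; box has {1,3,4,6,7,9} → only 2 remains.
r4c7 = 7: row 4 has {1,2,3,4,5,8,9}; col 7 has {1,2,3,4,6,8}; box has {1,2,4,8} → only 7 remains.
r4c9 = 6: row 4 has {1,2,3,4,5,7,8,9}; col 9 has {2,4,8}; box has {1,2,4,7,8} → only 6 remains.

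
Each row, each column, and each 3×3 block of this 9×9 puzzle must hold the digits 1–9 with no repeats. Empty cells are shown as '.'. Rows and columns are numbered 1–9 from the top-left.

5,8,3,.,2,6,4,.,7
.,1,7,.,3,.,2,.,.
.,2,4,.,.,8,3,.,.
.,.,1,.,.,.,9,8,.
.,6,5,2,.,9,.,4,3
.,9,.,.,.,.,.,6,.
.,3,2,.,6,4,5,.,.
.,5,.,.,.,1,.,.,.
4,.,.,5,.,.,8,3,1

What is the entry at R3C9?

R2C6 = 5 (sole candidate).
R2C8 = 9 (sole candidate).
R6C3 = 8 (sole candidate).
R7C8 = 7 (sole candidate).
R7C9 = 9 (sole candidate).
R8C7 = 6 (sole candidate).
R8C8 = 2 (sole candidate).
R8C9 = 4 (sole candidate).
R9C2 = 7 (sole candidate).
R9C5 = 9 (sole candidate).
R9C6 = 2 (sole candidate).
R1C8 = 1 (sole candidate).
R2C1 = 6 (sole candidate).
R2C4 = 4 (sole candidate).
R2C9 = 8 (sole candidate).
R3C1 = 9 (sole candidate).
R3C8 = 5 (sole candidate).
R3C9 = 6: row 3 has {2,3,4,5,8,9}; col 9 has {1,3,4,7,8,9}; box has {1,2,3,4,5,7,8,9} → only 6 remains.

6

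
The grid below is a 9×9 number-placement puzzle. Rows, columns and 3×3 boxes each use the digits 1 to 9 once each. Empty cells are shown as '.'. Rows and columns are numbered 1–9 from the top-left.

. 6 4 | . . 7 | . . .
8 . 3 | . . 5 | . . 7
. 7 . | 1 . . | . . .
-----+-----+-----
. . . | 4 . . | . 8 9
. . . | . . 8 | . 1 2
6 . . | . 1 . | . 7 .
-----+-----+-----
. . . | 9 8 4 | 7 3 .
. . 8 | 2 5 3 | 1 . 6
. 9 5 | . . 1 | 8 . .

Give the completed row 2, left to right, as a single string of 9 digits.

813625947

R2C4 = 6: row 2 has {3,5,7,8}; col 4 has {1,2,4,9}; box has {1,5,7} → only 6 remains.
R7C9 = 5 (sole candidate).
R8C2 = 4 (sole candidate).
R8C8 = 9 (sole candidate).
R9C4 = 7 (sole candidate).
R9C5 = 6 (sole candidate).
R9C9 = 4 (sole candidate).
R6C9 = 3 (sole candidate).
R8C1 = 7 (sole candidate).
R9C8 = 2 (sole candidate).
R1C8 = 5 (sole candidate).
R2C8 = 4: row 2 has {3,5,6,7,8}; col 8 has {1,2,3,5,7,8,9}; box has {5,7} → only 4 remains.
R3C8 = 6 (sole candidate).
R3C9 = 8 (sole candidate).
R6C4 = 5 (sole candidate).
R6C7 = 4 (sole candidate).
R9C1 = 3 (sole candidate).
R1C9 = 1 (sole candidate).
R5C4 = 3 (sole candidate).
R1C4 = 8 (sole candidate).
R5C2 = 5 (sole candidate).
R5C7 = 6 (sole candidate).
R4C7 = 5 (sole candidate).
R2C2 = 1: in row 2, 1 can only go here (every other open cell in that row sees a 1).
R7C2 = 2 (sole candidate).
R4C2 = 3 (sole candidate).
R6C2 = 8 (sole candidate).
R7C1 = 1 (sole candidate).
R7C3 = 6 (sole candidate).
R4C1 = 2 (sole candidate).
R4C5 = 7 (sole candidate).
R4C6 = 6 (sole candidate).
R5C5 = 9 (sole candidate).
R6C3 = 9 (sole candidate).
R6C6 = 2 (sole candidate).
R1C1 = 9 (sole candidate).
R2C5 = 2: row 2 has {1,3,4,5,6,7,8}; col 5 has {1,5,6,7,8,9}; box has {1,5,6,7,8} → only 2 remains.
R2C7 = 9: row 2 has {1,2,3,4,5,6,7,8}; col 7 has {1,4,5,6,7,8}; box has {1,4,5,6,7,8} → only 9 remains.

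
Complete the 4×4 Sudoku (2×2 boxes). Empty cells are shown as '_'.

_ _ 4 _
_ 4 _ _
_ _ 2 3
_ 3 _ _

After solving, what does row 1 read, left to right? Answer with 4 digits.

3241

row 3, column 2 = 1: row 3 has {2,3}; col 2 has {3,4}; box has {3} → only 1 remains.
row 4, column 3 = 1: row 4 has {3}; col 3 has {2,4}; box has {2,3} → only 1 remains.
row 4, column 4 = 4: row 4 has {1,3}; col 4 has {3}; box has {1,2,3} → only 4 remains.
row 1, column 2 = 2: row 1 has {4}; col 2 has {1,3,4}; box has {4} → only 2 remains.
row 1, column 4 = 1: row 1 has {2,4}; col 4 has {3,4}; box has {4} → only 1 remains.
row 2, column 3 = 3: row 2 has {4}; col 3 has {1,2,4}; box has {1,4} → only 3 remains.
row 2, column 4 = 2: row 2 has {3,4}; col 4 has {1,3,4}; box has {1,3,4} → only 2 remains.
row 3, column 1 = 4: row 3 has {1,2,3}; col 1 has {}; box has {1,3} → only 4 remains.
row 4, column 1 = 2: row 4 has {1,3,4}; col 1 has {4}; box has {1,3,4} → only 2 remains.
row 1, column 1 = 3: row 1 has {1,2,4}; col 1 has {2,4}; box has {2,4} → only 3 remains.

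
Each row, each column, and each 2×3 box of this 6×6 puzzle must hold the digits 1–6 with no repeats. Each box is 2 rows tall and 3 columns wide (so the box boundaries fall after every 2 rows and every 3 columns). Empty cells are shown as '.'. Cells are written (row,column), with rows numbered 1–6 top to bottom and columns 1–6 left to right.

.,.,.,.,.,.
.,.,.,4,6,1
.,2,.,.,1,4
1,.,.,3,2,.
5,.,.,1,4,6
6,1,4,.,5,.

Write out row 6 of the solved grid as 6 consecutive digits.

(1,5) = 3 (sole candidate).
(3,1) = 3 (sole candidate).
(4,6) = 5 (sole candidate).
(5,2) = 3 (sole candidate).
(5,3) = 2 (sole candidate).
(6,4) = 2: row 6 has {1,4,5,6}; col 4 has {1,3,4}; box has {1,4,5,6} → only 2 remains.
(6,6) = 3: row 6 has {1,2,4,5,6}; col 6 has {1,4,5,6}; box has {1,2,4,5,6} → only 3 remains.

614253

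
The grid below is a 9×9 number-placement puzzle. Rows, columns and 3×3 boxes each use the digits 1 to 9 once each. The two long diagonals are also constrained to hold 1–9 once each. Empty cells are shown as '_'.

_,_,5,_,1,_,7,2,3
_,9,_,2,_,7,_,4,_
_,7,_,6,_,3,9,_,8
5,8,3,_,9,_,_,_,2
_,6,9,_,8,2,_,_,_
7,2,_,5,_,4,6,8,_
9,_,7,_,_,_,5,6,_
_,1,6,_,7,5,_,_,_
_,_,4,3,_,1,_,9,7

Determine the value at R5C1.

4

R1C1 = 6 (sole candidate).
R1C2 = 4 (sole candidate).
R2C5 = 5 (sole candidate).
R2C7 = 1 (sole candidate).
R2C9 = 6 (sole candidate).
R3C5 = 4 (sole candidate).
R3C8 = 5 (sole candidate).
R4C4 = 1 (sole candidate).
R4C6 = 6 (sole candidate).
R4C7 = 4 (sole candidate).
R4C8 = 7 (sole candidate).
R5C4 = 7 (sole candidate).
R5C7 = 3 (sole candidate).
R5C8 = 1 (sole candidate).
R5C9 = 5 (sole candidate).
R6C3 = 1 (sole candidate).
R6C5 = 3 (sole candidate).
R6C9 = 9 (sole candidate).
R7C2 = 3 (sole candidate).
R7C5 = 2 (sole candidate).
R7C6 = 8 (sole candidate).
R8C8 = 3 (sole candidate).
R8C9 = 4 (sole candidate).
R9C1 = 2 (sole candidate).
R9C2 = 5 (sole candidate).
R9C5 = 6 (sole candidate).
R9C7 = 8 (sole candidate).
R1C6 = 9 (sole candidate).
R2C3 = 8 (sole candidate).
R3C1 = 1 (sole candidate).
R3C3 = 2 (sole candidate).
R5C1 = 4: row 5 has {1,2,3,5,6,7,8,9}; col 1 has {1,2,5,6,7,9}; box has {1,2,3,5,6,7,8,9} → only 4 remains.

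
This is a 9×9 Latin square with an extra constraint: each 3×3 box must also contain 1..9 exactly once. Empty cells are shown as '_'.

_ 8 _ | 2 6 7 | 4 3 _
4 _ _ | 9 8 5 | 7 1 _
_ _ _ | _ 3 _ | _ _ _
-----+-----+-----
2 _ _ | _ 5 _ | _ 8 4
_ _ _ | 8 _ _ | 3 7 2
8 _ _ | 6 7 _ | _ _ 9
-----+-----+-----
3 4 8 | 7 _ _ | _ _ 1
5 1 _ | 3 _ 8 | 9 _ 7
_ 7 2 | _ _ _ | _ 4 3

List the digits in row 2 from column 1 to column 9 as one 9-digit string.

423985716

r1c9 = 5 (sole candidate).
r2c9 = 6: row 2 has {1,4,5,7,8,9}; col 9 has {1,2,3,4,5,7,9}; box has {1,3,4,5,7} → only 6 remains.
r3c9 = 8 (sole candidate).
r4c4 = 1 (sole candidate).
r4c7 = 6 (sole candidate).
r6c8 = 5 (sole candidate).
r8c3 = 6 (sole candidate).
r8c8 = 2 (sole candidate).
r9c1 = 9 (sole candidate).
r9c4 = 5 (sole candidate).
r9c5 = 1 (sole candidate).
r9c6 = 6 (sole candidate).
r9c7 = 8 (sole candidate).
r1c1 = 1 (sole candidate).
r1c3 = 9 (sole candidate).
r2c3 = 3: row 2 has {1,4,5,6,7,8,9}; col 3 has {2,6,8,9}; box has {1,4,8,9} → only 3 remains.
r3c4 = 4 (sole candidate).
r3c6 = 1 (sole candidate).
r3c7 = 2 (sole candidate).
r3c8 = 9 (sole candidate).
r4c3 = 7 (sole candidate).
r5c1 = 6 (sole candidate).
r6c2 = 3 (sole candidate).
r6c7 = 1 (sole candidate).
r7c7 = 5 (sole candidate).
r7c8 = 6 (sole candidate).
r8c5 = 4 (sole candidate).
r2c2 = 2: row 2 has {1,3,4,5,6,7,8,9}; col 2 has {1,3,4,7,8}; box has {1,3,4,8,9} → only 2 remains.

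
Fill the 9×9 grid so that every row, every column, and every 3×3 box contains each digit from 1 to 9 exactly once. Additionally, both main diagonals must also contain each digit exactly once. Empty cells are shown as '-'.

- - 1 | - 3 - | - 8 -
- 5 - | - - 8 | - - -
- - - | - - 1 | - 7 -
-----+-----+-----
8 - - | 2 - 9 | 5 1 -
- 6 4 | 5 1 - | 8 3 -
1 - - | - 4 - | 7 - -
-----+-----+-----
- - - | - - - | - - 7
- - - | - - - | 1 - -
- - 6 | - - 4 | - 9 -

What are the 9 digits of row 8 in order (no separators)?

478952163

r5c6 = 7: row 5 has {1,3,4,5,6,8}; col 6 has {1,4,8,9}; box has {1,2,4,5,9} → only 7 remains.
r4c5 = 6: row 4 has {1,2,5,8,9}; col 5 has {1,3,4}; box has {1,2,4,5,7,9} → only 6 remains.
r4c9 = 4: row 4 has {1,2,5,6,8,9}; col 9 has {7}; box has {1,3,5,7,8} → only 4 remains.
r6c6 = 3: row 6 has {1,4,7}; col 6 has {1,4,7,8,9}; box has {1,2,4,5,6,7,9}; main diagonal has {1,2,5} → only 3 remains.
r9c9 = 8: row 9 has {4,6,9}; col 9 has {4,7}; box has {1,7,9}; main diagonal has {1,2,3,5} → only 8 remains.
r3c3 = 9: row 3 has {1,7}; col 3 has {1,4,6}; box has {1,5}; main diagonal has {1,2,3,5,8} → only 9 remains.
r6c4 = 8: row 6 has {1,3,4,7}; col 4 has {2,5}; box has {1,2,3,4,5,6,7,9}; anti-diagonal has {1,9} → only 8 remains.
r2c9 = 1: in row 2, 1 can only go here (every other open cell in that row sees a 1).
r3c2 = 8: in row 3, 8 can only go here (every other open cell in that row sees an 8).
r6c3 = 5: in row 6, 5 can only go here (every other open cell in that row sees a 5).
r7c5 = 8: in row 7, 8 can only go here (every other open cell in that row sees an 8).
r8c3 = 8: in row 8, 8 can only go here (every other open cell in that row sees an 8).
r7c8 = 5: in column 8, 5 can only go here (every other open cell in that column sees a 5).
r1c1 = 7: in main diagonal, 7 can only go here (every other open cell in that diagonal sees a 7).
r4c3 = 7: in column 3, 7 can only go here (every other open cell in that column sees a 7).
r4c2 = 3: row 4 has {1,2,4,5,6,7,8,9}; col 2 has {5,6,8}; box has {1,4,5,6,7,8} → only 3 remains.
r8c2 = 7: in anti-diagonal, 7 can only go here (every other open cell in that diagonal sees a 7).
Singles propagation stalls; r8c4 is still open with candidates {3,6,9}.
  Try r8c4 = 3: this forces r3c9=3, r3c5=5, r1c9=5; then row 9 has no cell left for 5 — contradiction.
  Try r8c4 = 6: this forces r3c4=4, r7c6=2, r8c6=5, r8c8=4; then anti-diagonal has no cell left for 4 — contradiction.
So r8c4 = 9.
r1c7 = 9 (hidden single in row 1).
r2c5 = 9 (hidden single in row 2).
r2c4 = 7 (hidden single in row 2).
r9c5 = 7 (hidden single in row 9).
r9c1 = 5 (hidden single in row 9).
r1c6 = 5 (hidden single in row 1).
r3c5 = 2 (sole candidate).
r8c5 = 5: row 8 has {1,7,8,9}; col 5 has {1,2,3,4,6,7,8,9}; box has {4,7,8,9} → only 5 remains.
r3c9 = 5 (hidden single in row 3).
r8c9 = 3: in column 9, 3 can only go here (every other open cell in that column sees a 3).
r9c7 = 2 (sole candidate).
r9c2 = 1 (sole candidate).
r9c4 = 3 (sole candidate).
r7c4 = 1 (hidden single in row 7).
Singles propagation stalls; r8c1 is still open with candidates {2,4}.
  Try r8c1 = 2: this forces r5c1=9, r5c9=2, r6c2=2; then row 1 has no cell left for 2 — contradiction.
So r8c1 = 4.
r8c8 = 6: row 8 has {1,3,4,5,7,8,9}; col 8 has {1,3,5,7,8,9}; box has {1,2,3,5,7,8,9}; main diagonal has {1,2,3,5,7,8,9} → only 6 remains.
r6c8 = 2 (sole candidate).
r7c7 = 4 (sole candidate).
r8c6 = 2: row 8 has {1,3,4,5,6,7,8,9}; col 6 has {1,3,4,5,7,8,9}; box has {1,3,4,5,7,8,9} → only 2 remains.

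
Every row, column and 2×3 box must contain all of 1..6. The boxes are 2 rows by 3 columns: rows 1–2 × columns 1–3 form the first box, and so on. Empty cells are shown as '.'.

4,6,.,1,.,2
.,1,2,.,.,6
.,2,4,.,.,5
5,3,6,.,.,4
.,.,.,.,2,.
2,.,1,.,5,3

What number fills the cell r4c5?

1

r1c5 = 3 (sole candidate).
r2c1 = 3 (sole candidate).
r2c5 = 4 (sole candidate).
r3c1 = 1 (sole candidate).
r3c5 = 6 (sole candidate).
r4c4 = 2 (sole candidate).
r4c5 = 1: row 4 has {2,3,4,5,6}; col 5 has {2,3,4,5,6}; box has {2,4,5,6} → only 1 remains.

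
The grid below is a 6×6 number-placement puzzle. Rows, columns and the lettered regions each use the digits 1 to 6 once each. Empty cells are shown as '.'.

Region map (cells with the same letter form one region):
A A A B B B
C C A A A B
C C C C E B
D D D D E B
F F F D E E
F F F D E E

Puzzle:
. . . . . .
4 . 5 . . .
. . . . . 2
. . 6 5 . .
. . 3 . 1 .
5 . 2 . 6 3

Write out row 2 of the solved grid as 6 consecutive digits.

425136

R3C3 = 1 (sole candidate).
R5C1 = 6 (sole candidate).
R5C2 = 4 (sole candidate).
R5C4 = 2 (sole candidate).
R5C6 = 5 (sole candidate).
R6C2 = 1 (sole candidate).
R6C4 = 4 (sole candidate).
R1C3 = 4 (sole candidate).
R3C1 = 3 (sole candidate).
R3C4 = 6 (sole candidate).
R3C5 = 4 (sole candidate).
R4C1 = 1 (sole candidate).
R4C2 = 3 (sole candidate).
R4C5 = 2 (sole candidate).
R4C6 = 4 (sole candidate).
R1C1 = 2 (sole candidate).
R1C2 = 6 (sole candidate).
R1C6 = 1 (sole candidate).
R2C2 = 2: row 2 has {4,5}; col 2 has {1,3,4,6}; region has {1,3,4,6} → only 2 remains.
R2C5 = 3: row 2 has {2,4,5}; col 5 has {1,2,4,6}; region has {2,4,5,6} → only 3 remains.
R2C6 = 6: row 2 has {2,3,4,5}; col 6 has {1,2,3,4,5}; region has {1,2,4} → only 6 remains.
R3C2 = 5 (sole candidate).
R1C4 = 3 (sole candidate).
R1C5 = 5 (sole candidate).
R2C4 = 1: row 2 has {2,3,4,5,6}; col 4 has {2,3,4,5,6}; region has {2,3,4,5,6} → only 1 remains.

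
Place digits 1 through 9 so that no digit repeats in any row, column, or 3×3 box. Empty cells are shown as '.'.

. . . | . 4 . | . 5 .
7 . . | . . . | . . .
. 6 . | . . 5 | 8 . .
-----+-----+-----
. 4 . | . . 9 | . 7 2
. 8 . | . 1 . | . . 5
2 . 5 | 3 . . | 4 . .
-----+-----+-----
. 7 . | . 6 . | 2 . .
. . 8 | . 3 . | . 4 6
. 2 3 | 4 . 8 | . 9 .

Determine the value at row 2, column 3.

row 7, column 6 = 1 (sole candidate).
row 2, column 2 = 5 (hidden single in row 2).
row 5, column 6 = 4 (hidden single in row 5).
row 5, column 4 = 2 (hidden single in row 5).
row 5, column 3 = 7 (hidden single in row 5).
row 8, column 6 = 2 (hidden single in row 8).
row 1, column 3 = 2 (hidden single in row 1).
row 9, column 1 = 6 (hidden single in row 9).
row 1, column 1 = 8 (hidden single in column 1).
row 1, column 2 = 3 (hidden single in column 2).
row 4, column 3 = 6 (hidden single in column 3).
row 2, column 6 = 3 (hidden single in column 6).
row 6, column 6 = 6 (hidden single in box 5).
row 1, column 6 = 7 (sole candidate).
row 3, column 9 = 7 (hidden single in row 3).
row 9, column 9 = 1 (sole candidate).
row 1, column 9 = 9 (sole candidate).
row 2, column 9 = 4 (sole candidate).
row 6, column 9 = 8 (sole candidate).
row 7, column 9 = 3 (sole candidate).
row 6, column 5 = 7 (sole candidate).
row 6, column 8 = 1 (sole candidate).
row 7, column 8 = 8 (sole candidate).
row 9, column 5 = 5 (sole candidate).
row 9, column 7 = 7 (sole candidate).
row 4, column 5 = 8 (sole candidate).
row 4, column 7 = 3 (sole candidate).
row 5, column 8 = 6 (sole candidate).
row 6, column 2 = 9 (sole candidate).
row 7, column 4 = 9 (sole candidate).
row 8, column 2 = 1 (sole candidate).
row 8, column 4 = 7 (sole candidate).
row 8, column 7 = 5 (sole candidate).
row 2, column 8 = 2 (sole candidate).
row 3, column 4 = 1 (sole candidate).
row 3, column 8 = 3 (sole candidate).
row 4, column 1 = 1 (sole candidate).
row 4, column 4 = 5 (sole candidate).
row 5, column 1 = 3 (sole candidate).
row 5, column 7 = 9 (sole candidate).
row 7, column 3 = 4 (sole candidate).
row 8, column 1 = 9 (sole candidate).
row 1, column 4 = 6 (sole candidate).
row 1, column 7 = 1 (sole candidate).
row 2, column 4 = 8 (sole candidate).
row 2, column 5 = 9 (sole candidate).
row 2, column 7 = 6 (sole candidate).
row 3, column 1 = 4 (sole candidate).
row 3, column 3 = 9 (sole candidate).
row 3, column 5 = 2 (sole candidate).
row 7, column 1 = 5 (sole candidate).
row 2, column 3 = 1: row 2 has {2,3,4,5,6,7,8,9}; col 3 has {2,3,4,5,6,7,8,9}; box has {2,3,4,5,6,7,8,9} → only 1 remains.

1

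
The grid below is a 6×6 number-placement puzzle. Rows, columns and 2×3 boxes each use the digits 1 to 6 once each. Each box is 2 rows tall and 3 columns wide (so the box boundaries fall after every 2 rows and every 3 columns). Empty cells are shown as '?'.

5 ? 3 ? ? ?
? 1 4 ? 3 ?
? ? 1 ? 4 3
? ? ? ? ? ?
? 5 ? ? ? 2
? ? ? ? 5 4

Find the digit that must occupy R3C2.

R5C3 = 6: row 5 has {2,5}; col 3 has {1,3,4}; box has {5} → only 6 remains.
R5C5 = 1: row 5 has {2,5,6}; col 5 has {3,4,5}; box has {2,4,5} → only 1 remains.
R6C3 = 2: row 6 has {4,5}; col 3 has {1,3,4,6}; box has {5,6} → only 2 remains.
R4C3 = 5: row 4 has {}; col 3 has {1,2,3,4,6}; box has {1} → only 5 remains.
R5C4 = 3: row 5 has {1,2,5,6}; col 4 has {}; box has {1,2,4,5} → only 3 remains.
R6C2 = 3: row 6 has {2,4,5}; col 2 has {1,5}; box has {2,5,6} → only 3 remains.
R6C4 = 6: row 6 has {2,3,4,5}; col 4 has {3}; box has {1,2,3,4,5} → only 6 remains.
R5C1 = 4: row 5 has {1,2,3,5,6}; col 1 has {5}; box has {2,3,5,6} → only 4 remains.
R6C1 = 1: row 6 has {2,3,4,5,6}; col 1 has {4,5}; box has {2,3,4,5,6} → only 1 remains.
R1C4 = 4: in row 1, 4 can only go here (every other open cell in that row sees a 4).
R1C6 = 1: in row 1, 1 can only go here (every other open cell in that row sees a 1).
R4C6 = 6: row 4 has {5}; col 6 has {1,2,3,4}; box has {3,4} → only 6 remains.
R2C6 = 5: row 2 has {1,3,4}; col 6 has {1,2,3,4,6}; box has {1,3,4} → only 5 remains.
R4C5 = 2: row 4 has {5,6}; col 5 has {1,3,4,5}; box has {3,4,6} → only 2 remains.
R1C5 = 6: row 1 has {1,3,4,5}; col 5 has {1,2,3,4,5}; box has {1,3,4,5} → only 6 remains.
R2C4 = 2: row 2 has {1,3,4,5}; col 4 has {3,4,6}; box has {1,3,4,5,6} → only 2 remains.
R3C4 = 5: row 3 has {1,3,4}; col 4 has {2,3,4,6}; box has {2,3,4,6} → only 5 remains.
R4C1 = 3: row 4 has {2,5,6}; col 1 has {1,4,5}; box has {1,5} → only 3 remains.
R4C2 = 4: row 4 has {2,3,5,6}; col 2 has {1,3,5}; box has {1,3,5} → only 4 remains.
R4C4 = 1: row 4 has {2,3,4,5,6}; col 4 has {2,3,4,5,6}; box has {2,3,4,5,6} → only 1 remains.
R1C2 = 2: row 1 has {1,3,4,5,6}; col 2 has {1,3,4,5}; box has {1,3,4,5} → only 2 remains.
R2C1 = 6: row 2 has {1,2,3,4,5}; col 1 has {1,3,4,5}; box has {1,2,3,4,5} → only 6 remains.
R3C1 = 2: row 3 has {1,3,4,5}; col 1 has {1,3,4,5,6}; box has {1,3,4,5} → only 2 remains.
R3C2 = 6: row 3 has {1,2,3,4,5}; col 2 has {1,2,3,4,5}; box has {1,2,3,4,5} → only 6 remains.

6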